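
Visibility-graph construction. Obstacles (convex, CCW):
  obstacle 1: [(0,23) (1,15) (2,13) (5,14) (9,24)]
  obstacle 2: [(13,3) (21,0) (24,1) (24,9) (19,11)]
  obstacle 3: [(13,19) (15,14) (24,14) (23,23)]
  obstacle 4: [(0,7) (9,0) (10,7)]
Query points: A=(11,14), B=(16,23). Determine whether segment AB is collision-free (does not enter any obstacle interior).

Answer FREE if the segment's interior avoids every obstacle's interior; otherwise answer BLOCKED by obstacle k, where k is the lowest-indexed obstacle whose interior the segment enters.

Obstacle 1 [(0,23) (1,15) (2,13) (5,14) (9,24)]:
  edge (0,23)–(1,15): clear
  edge (1,15)–(2,13): clear
  edge (2,13)–(5,14): clear
  edge (5,14)–(9,24): clear
  edge (9,24)–(0,23): clear
  midpoint (27/2,37/2) outside
  → clear
Obstacle 2 [(13,3) (21,0) (24,1) (24,9) (19,11)]:
  edge (13,3)–(21,0): clear
  edge (21,0)–(24,1): clear
  edge (24,1)–(24,9): clear
  edge (24,9)–(19,11): clear
  edge (19,11)–(13,3): clear
  midpoint (27/2,37/2) outside
  → clear
Obstacle 3 [(13,19) (15,14) (24,14) (23,23)]:
  edge (13,19)–(15,14): crosses AB
  edge (15,14)–(24,14): clear
  edge (24,14)–(23,23): clear
  edge (23,23)–(13,19): crosses AB
  → BLOCKED
Obstacle 4 [(0,7) (9,0) (10,7)]:
  edge (0,7)–(9,0): clear
  edge (9,0)–(10,7): clear
  edge (10,7)–(0,7): clear
  midpoint (27/2,37/2) outside
  → clear

BLOCKED by obstacle 3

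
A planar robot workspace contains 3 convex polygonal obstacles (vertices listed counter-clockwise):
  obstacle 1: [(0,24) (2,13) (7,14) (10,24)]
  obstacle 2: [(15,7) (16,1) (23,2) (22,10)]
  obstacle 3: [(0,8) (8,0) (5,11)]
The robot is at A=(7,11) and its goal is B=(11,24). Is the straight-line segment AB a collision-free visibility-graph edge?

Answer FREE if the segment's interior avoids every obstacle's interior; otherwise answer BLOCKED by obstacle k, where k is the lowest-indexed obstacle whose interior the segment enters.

FREE

Obstacle 1 [(0,24) (2,13) (7,14) (10,24)]:
  edge (0,24)–(2,13): clear
  edge (2,13)–(7,14): clear
  edge (7,14)–(10,24): clear
  edge (10,24)–(0,24): clear
  midpoint (9,35/2) outside
  → clear
Obstacle 2 [(15,7) (16,1) (23,2) (22,10)]:
  edge (15,7)–(16,1): clear
  edge (16,1)–(23,2): clear
  edge (23,2)–(22,10): clear
  edge (22,10)–(15,7): clear
  midpoint (9,35/2) outside
  → clear
Obstacle 3 [(0,8) (8,0) (5,11)]:
  edge (0,8)–(8,0): clear
  edge (8,0)–(5,11): clear
  edge (5,11)–(0,8): clear
  midpoint (9,35/2) outside
  → clear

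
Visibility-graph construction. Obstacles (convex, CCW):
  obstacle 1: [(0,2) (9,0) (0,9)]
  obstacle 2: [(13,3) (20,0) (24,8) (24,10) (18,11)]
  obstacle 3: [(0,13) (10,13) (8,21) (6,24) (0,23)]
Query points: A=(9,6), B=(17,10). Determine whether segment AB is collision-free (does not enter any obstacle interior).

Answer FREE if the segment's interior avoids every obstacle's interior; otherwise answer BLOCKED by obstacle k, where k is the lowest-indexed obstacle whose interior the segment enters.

FREE

Obstacle 1 [(0,2) (9,0) (0,9)]:
  edge (0,2)–(9,0): clear
  edge (9,0)–(0,9): clear
  edge (0,9)–(0,2): clear
  midpoint (13,8) outside
  → clear
Obstacle 2 [(13,3) (20,0) (24,8) (24,10) (18,11)]:
  edge (13,3)–(20,0): clear
  edge (20,0)–(24,8): clear
  edge (24,8)–(24,10): clear
  edge (24,10)–(18,11): clear
  edge (18,11)–(13,3): clear
  midpoint (13,8) outside
  → clear
Obstacle 3 [(0,13) (10,13) (8,21) (6,24) (0,23)]:
  edge (0,13)–(10,13): clear
  edge (10,13)–(8,21): clear
  edge (8,21)–(6,24): clear
  edge (6,24)–(0,23): clear
  edge (0,23)–(0,13): clear
  midpoint (13,8) outside
  → clear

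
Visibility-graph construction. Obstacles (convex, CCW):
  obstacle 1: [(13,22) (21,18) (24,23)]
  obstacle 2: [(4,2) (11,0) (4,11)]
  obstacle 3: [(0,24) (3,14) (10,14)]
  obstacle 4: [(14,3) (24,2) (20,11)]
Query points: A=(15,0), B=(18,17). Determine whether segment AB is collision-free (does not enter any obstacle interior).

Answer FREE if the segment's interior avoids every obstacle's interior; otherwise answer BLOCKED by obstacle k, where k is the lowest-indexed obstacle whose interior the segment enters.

Obstacle 1 [(13,22) (21,18) (24,23)]:
  edge (13,22)–(21,18): clear
  edge (21,18)–(24,23): clear
  edge (24,23)–(13,22): clear
  midpoint (33/2,17/2) outside
  → clear
Obstacle 2 [(4,2) (11,0) (4,11)]:
  edge (4,2)–(11,0): clear
  edge (11,0)–(4,11): clear
  edge (4,11)–(4,2): clear
  midpoint (33/2,17/2) outside
  → clear
Obstacle 3 [(0,24) (3,14) (10,14)]:
  edge (0,24)–(3,14): clear
  edge (3,14)–(10,14): clear
  edge (10,14)–(0,24): clear
  midpoint (33/2,17/2) outside
  → clear
Obstacle 4 [(14,3) (24,2) (20,11)]:
  edge (14,3)–(24,2): crosses AB
  edge (24,2)–(20,11): clear
  edge (20,11)–(14,3): crosses AB
  → BLOCKED

BLOCKED by obstacle 4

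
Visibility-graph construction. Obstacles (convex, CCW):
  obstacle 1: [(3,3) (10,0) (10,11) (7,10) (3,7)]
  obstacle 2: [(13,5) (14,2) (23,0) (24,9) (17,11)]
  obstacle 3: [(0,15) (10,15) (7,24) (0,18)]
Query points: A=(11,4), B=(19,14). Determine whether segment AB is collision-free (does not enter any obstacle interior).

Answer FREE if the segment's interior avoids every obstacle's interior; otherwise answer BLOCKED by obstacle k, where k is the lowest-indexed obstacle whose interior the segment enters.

FREE

Obstacle 1 [(3,3) (10,0) (10,11) (7,10) (3,7)]:
  edge (3,3)–(10,0): clear
  edge (10,0)–(10,11): clear
  edge (10,11)–(7,10): clear
  edge (7,10)–(3,7): clear
  edge (3,7)–(3,3): clear
  midpoint (15,9) outside
  → clear
Obstacle 2 [(13,5) (14,2) (23,0) (24,9) (17,11)]:
  edge (13,5)–(14,2): clear
  edge (14,2)–(23,0): clear
  edge (23,0)–(24,9): clear
  edge (24,9)–(17,11): clear
  edge (17,11)–(13,5): clear
  midpoint (15,9) outside
  → clear
Obstacle 3 [(0,15) (10,15) (7,24) (0,18)]:
  edge (0,15)–(10,15): clear
  edge (10,15)–(7,24): clear
  edge (7,24)–(0,18): clear
  edge (0,18)–(0,15): clear
  midpoint (15,9) outside
  → clear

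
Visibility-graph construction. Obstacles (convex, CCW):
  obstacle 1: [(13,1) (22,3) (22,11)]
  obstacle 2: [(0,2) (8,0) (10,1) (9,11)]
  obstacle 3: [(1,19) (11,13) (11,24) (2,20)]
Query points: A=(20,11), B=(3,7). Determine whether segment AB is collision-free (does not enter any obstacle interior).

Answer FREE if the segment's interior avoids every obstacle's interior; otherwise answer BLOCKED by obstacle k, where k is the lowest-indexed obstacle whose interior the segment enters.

Obstacle 1 [(13,1) (22,3) (22,11)]:
  edge (13,1)–(22,3): clear
  edge (22,3)–(22,11): clear
  edge (22,11)–(13,1): clear
  midpoint (23/2,9) outside
  → clear
Obstacle 2 [(0,2) (8,0) (10,1) (9,11)]:
  edge (0,2)–(8,0): clear
  edge (8,0)–(10,1): clear
  edge (10,1)–(9,11): crosses AB
  edge (9,11)–(0,2): crosses AB
  → BLOCKED
Obstacle 3 [(1,19) (11,13) (11,24) (2,20)]:
  edge (1,19)–(11,13): clear
  edge (11,13)–(11,24): clear
  edge (11,24)–(2,20): clear
  edge (2,20)–(1,19): clear
  midpoint (23/2,9) outside
  → clear

BLOCKED by obstacle 2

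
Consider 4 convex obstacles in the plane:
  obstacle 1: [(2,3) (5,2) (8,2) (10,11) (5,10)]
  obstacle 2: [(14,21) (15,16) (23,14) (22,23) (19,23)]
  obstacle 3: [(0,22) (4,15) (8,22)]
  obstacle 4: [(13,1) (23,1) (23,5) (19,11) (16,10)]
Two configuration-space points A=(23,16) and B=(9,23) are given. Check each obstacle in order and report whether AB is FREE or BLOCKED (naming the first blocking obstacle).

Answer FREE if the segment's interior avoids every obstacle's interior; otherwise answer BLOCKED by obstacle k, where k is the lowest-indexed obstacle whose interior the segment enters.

BLOCKED by obstacle 2

Obstacle 1 [(2,3) (5,2) (8,2) (10,11) (5,10)]:
  edge (2,3)–(5,2): clear
  edge (5,2)–(8,2): clear
  edge (8,2)–(10,11): clear
  edge (10,11)–(5,10): clear
  edge (5,10)–(2,3): clear
  midpoint (16,39/2) outside
  → clear
Obstacle 2 [(14,21) (15,16) (23,14) (22,23) (19,23)]:
  edge (14,21)–(15,16): crosses AB
  edge (15,16)–(23,14): clear
  edge (23,14)–(22,23): crosses AB
  edge (22,23)–(19,23): clear
  edge (19,23)–(14,21): clear
  → BLOCKED
Obstacle 3 [(0,22) (4,15) (8,22)]:
  edge (0,22)–(4,15): clear
  edge (4,15)–(8,22): clear
  edge (8,22)–(0,22): clear
  midpoint (16,39/2) outside
  → clear
Obstacle 4 [(13,1) (23,1) (23,5) (19,11) (16,10)]:
  edge (13,1)–(23,1): clear
  edge (23,1)–(23,5): clear
  edge (23,5)–(19,11): clear
  edge (19,11)–(16,10): clear
  edge (16,10)–(13,1): clear
  midpoint (16,39/2) outside
  → clear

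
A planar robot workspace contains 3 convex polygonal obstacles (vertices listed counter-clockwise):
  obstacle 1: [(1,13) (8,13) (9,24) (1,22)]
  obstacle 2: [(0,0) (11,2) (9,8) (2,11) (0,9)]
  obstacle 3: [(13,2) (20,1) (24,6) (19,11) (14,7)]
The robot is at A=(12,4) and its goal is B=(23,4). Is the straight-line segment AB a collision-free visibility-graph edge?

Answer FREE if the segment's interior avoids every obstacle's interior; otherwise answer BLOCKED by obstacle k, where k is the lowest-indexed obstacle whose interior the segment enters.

BLOCKED by obstacle 3

Obstacle 1 [(1,13) (8,13) (9,24) (1,22)]:
  edge (1,13)–(8,13): clear
  edge (8,13)–(9,24): clear
  edge (9,24)–(1,22): clear
  edge (1,22)–(1,13): clear
  midpoint (35/2,4) outside
  → clear
Obstacle 2 [(0,0) (11,2) (9,8) (2,11) (0,9)]:
  edge (0,0)–(11,2): clear
  edge (11,2)–(9,8): clear
  edge (9,8)–(2,11): clear
  edge (2,11)–(0,9): clear
  edge (0,9)–(0,0): clear
  midpoint (35/2,4) outside
  → clear
Obstacle 3 [(13,2) (20,1) (24,6) (19,11) (14,7)]:
  edge (13,2)–(20,1): clear
  edge (20,1)–(24,6): crosses AB
  edge (24,6)–(19,11): clear
  edge (19,11)–(14,7): clear
  edge (14,7)–(13,2): crosses AB
  → BLOCKED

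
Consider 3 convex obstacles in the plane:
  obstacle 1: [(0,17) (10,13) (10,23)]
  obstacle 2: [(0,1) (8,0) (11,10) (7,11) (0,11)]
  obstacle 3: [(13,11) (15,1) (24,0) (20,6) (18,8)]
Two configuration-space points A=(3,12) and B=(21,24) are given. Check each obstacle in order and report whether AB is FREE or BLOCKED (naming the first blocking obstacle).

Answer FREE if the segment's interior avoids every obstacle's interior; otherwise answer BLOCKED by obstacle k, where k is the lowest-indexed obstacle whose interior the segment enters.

Obstacle 1 [(0,17) (10,13) (10,23)]:
  edge (0,17)–(10,13): crosses AB
  edge (10,13)–(10,23): crosses AB
  edge (10,23)–(0,17): clear
  → BLOCKED
Obstacle 2 [(0,1) (8,0) (11,10) (7,11) (0,11)]:
  edge (0,1)–(8,0): clear
  edge (8,0)–(11,10): clear
  edge (11,10)–(7,11): clear
  edge (7,11)–(0,11): clear
  edge (0,11)–(0,1): clear
  midpoint (12,18) outside
  → clear
Obstacle 3 [(13,11) (15,1) (24,0) (20,6) (18,8)]:
  edge (13,11)–(15,1): clear
  edge (15,1)–(24,0): clear
  edge (24,0)–(20,6): clear
  edge (20,6)–(18,8): clear
  edge (18,8)–(13,11): clear
  midpoint (12,18) outside
  → clear

BLOCKED by obstacle 1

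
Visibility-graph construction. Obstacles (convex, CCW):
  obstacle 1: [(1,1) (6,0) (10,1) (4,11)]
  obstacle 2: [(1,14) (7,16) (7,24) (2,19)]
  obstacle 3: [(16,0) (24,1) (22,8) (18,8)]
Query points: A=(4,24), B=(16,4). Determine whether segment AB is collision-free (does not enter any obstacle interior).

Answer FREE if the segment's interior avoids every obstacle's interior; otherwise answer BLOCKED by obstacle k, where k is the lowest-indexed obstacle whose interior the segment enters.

BLOCKED by obstacle 2

Obstacle 1 [(1,1) (6,0) (10,1) (4,11)]:
  edge (1,1)–(6,0): clear
  edge (6,0)–(10,1): clear
  edge (10,1)–(4,11): clear
  edge (4,11)–(1,1): clear
  midpoint (10,14) outside
  → clear
Obstacle 2 [(1,14) (7,16) (7,24) (2,19)]:
  edge (1,14)–(7,16): clear
  edge (7,16)–(7,24): crosses AB
  edge (7,24)–(2,19): crosses AB
  edge (2,19)–(1,14): clear
  → BLOCKED
Obstacle 3 [(16,0) (24,1) (22,8) (18,8)]:
  edge (16,0)–(24,1): clear
  edge (24,1)–(22,8): clear
  edge (22,8)–(18,8): clear
  edge (18,8)–(16,0): clear
  midpoint (10,14) outside
  → clear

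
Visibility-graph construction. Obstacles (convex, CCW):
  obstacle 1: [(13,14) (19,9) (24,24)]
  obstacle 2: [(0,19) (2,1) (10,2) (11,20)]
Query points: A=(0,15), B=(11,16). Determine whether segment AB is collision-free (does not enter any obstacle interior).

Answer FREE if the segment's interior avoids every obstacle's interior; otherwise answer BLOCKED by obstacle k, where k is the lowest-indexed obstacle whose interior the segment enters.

Obstacle 1 [(13,14) (19,9) (24,24)]:
  edge (13,14)–(19,9): clear
  edge (19,9)–(24,24): clear
  edge (24,24)–(13,14): clear
  midpoint (11/2,31/2) outside
  → clear
Obstacle 2 [(0,19) (2,1) (10,2) (11,20)]:
  edge (0,19)–(2,1): crosses AB
  edge (2,1)–(10,2): clear
  edge (10,2)–(11,20): crosses AB
  edge (11,20)–(0,19): clear
  → BLOCKED

BLOCKED by obstacle 2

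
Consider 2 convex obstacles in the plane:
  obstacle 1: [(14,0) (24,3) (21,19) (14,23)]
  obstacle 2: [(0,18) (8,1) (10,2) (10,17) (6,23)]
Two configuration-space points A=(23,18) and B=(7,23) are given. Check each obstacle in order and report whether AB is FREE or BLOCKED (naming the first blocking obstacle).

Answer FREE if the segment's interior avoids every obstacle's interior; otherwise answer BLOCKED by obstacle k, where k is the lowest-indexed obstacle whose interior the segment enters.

BLOCKED by obstacle 1

Obstacle 1 [(14,0) (24,3) (21,19) (14,23)]:
  edge (14,0)–(24,3): clear
  edge (24,3)–(21,19): crosses AB
  edge (21,19)–(14,23): clear
  edge (14,23)–(14,0): crosses AB
  → BLOCKED
Obstacle 2 [(0,18) (8,1) (10,2) (10,17) (6,23)]:
  edge (0,18)–(8,1): clear
  edge (8,1)–(10,2): clear
  edge (10,2)–(10,17): clear
  edge (10,17)–(6,23): clear
  edge (6,23)–(0,18): clear
  midpoint (15,41/2) outside
  → clear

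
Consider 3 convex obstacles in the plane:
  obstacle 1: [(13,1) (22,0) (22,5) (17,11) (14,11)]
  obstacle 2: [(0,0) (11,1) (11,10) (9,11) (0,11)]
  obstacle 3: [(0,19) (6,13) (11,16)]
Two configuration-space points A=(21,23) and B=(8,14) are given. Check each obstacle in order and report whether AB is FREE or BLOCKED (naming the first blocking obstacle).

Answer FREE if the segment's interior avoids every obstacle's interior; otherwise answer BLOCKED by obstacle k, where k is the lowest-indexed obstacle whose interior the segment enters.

Obstacle 1 [(13,1) (22,0) (22,5) (17,11) (14,11)]:
  edge (13,1)–(22,0): clear
  edge (22,0)–(22,5): clear
  edge (22,5)–(17,11): clear
  edge (17,11)–(14,11): clear
  edge (14,11)–(13,1): clear
  midpoint (29/2,37/2) outside
  → clear
Obstacle 2 [(0,0) (11,1) (11,10) (9,11) (0,11)]:
  edge (0,0)–(11,1): clear
  edge (11,1)–(11,10): clear
  edge (11,10)–(9,11): clear
  edge (9,11)–(0,11): clear
  edge (0,11)–(0,0): clear
  midpoint (29/2,37/2) outside
  → clear
Obstacle 3 [(0,19) (6,13) (11,16)]:
  edge (0,19)–(6,13): clear
  edge (6,13)–(11,16): crosses AB
  edge (11,16)–(0,19): crosses AB
  → BLOCKED

BLOCKED by obstacle 3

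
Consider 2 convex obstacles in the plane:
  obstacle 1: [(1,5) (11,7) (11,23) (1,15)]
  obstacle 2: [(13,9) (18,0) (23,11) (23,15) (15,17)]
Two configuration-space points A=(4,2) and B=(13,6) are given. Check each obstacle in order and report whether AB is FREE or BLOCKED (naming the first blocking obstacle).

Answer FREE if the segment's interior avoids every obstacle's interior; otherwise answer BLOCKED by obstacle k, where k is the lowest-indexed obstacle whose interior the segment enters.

Obstacle 1 [(1,5) (11,7) (11,23) (1,15)]:
  edge (1,5)–(11,7): clear
  edge (11,7)–(11,23): clear
  edge (11,23)–(1,15): clear
  edge (1,15)–(1,5): clear
  midpoint (17/2,4) outside
  → clear
Obstacle 2 [(13,9) (18,0) (23,11) (23,15) (15,17)]:
  edge (13,9)–(18,0): clear
  edge (18,0)–(23,11): clear
  edge (23,11)–(23,15): clear
  edge (23,15)–(15,17): clear
  edge (15,17)–(13,9): clear
  midpoint (17/2,4) outside
  → clear

FREE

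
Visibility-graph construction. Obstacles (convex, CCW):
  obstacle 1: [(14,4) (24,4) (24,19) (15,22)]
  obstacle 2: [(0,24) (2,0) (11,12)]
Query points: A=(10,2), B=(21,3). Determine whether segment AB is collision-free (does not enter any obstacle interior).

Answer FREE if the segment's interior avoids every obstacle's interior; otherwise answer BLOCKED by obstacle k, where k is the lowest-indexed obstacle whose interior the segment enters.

FREE

Obstacle 1 [(14,4) (24,4) (24,19) (15,22)]:
  edge (14,4)–(24,4): clear
  edge (24,4)–(24,19): clear
  edge (24,19)–(15,22): clear
  edge (15,22)–(14,4): clear
  midpoint (31/2,5/2) outside
  → clear
Obstacle 2 [(0,24) (2,0) (11,12)]:
  edge (0,24)–(2,0): clear
  edge (2,0)–(11,12): clear
  edge (11,12)–(0,24): clear
  midpoint (31/2,5/2) outside
  → clear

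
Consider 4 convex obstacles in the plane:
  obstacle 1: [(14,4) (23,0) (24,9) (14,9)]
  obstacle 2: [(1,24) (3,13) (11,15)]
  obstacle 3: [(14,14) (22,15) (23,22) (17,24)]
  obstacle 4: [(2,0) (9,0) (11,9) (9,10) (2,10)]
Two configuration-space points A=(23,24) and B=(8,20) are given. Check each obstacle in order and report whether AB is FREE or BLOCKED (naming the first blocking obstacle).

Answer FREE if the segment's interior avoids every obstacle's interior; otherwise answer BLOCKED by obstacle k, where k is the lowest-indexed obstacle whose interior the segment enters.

Obstacle 1 [(14,4) (23,0) (24,9) (14,9)]:
  edge (14,4)–(23,0): clear
  edge (23,0)–(24,9): clear
  edge (24,9)–(14,9): clear
  edge (14,9)–(14,4): clear
  midpoint (31/2,22) outside
  → clear
Obstacle 2 [(1,24) (3,13) (11,15)]:
  edge (1,24)–(3,13): clear
  edge (3,13)–(11,15): clear
  edge (11,15)–(1,24): clear
  midpoint (31/2,22) outside
  → clear
Obstacle 3 [(14,14) (22,15) (23,22) (17,24)]:
  edge (14,14)–(22,15): clear
  edge (22,15)–(23,22): clear
  edge (23,22)–(17,24): crosses AB
  edge (17,24)–(14,14): crosses AB
  → BLOCKED
Obstacle 4 [(2,0) (9,0) (11,9) (9,10) (2,10)]:
  edge (2,0)–(9,0): clear
  edge (9,0)–(11,9): clear
  edge (11,9)–(9,10): clear
  edge (9,10)–(2,10): clear
  edge (2,10)–(2,0): clear
  midpoint (31/2,22) outside
  → clear

BLOCKED by obstacle 3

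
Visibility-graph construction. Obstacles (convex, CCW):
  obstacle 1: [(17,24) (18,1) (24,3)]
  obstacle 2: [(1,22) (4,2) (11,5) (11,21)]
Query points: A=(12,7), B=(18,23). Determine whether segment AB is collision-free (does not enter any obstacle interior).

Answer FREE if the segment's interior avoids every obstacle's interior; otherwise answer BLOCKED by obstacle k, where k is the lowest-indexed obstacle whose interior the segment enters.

Obstacle 1 [(17,24) (18,1) (24,3)]:
  edge (17,24)–(18,1): crosses AB
  edge (18,1)–(24,3): clear
  edge (24,3)–(17,24): crosses AB
  → BLOCKED
Obstacle 2 [(1,22) (4,2) (11,5) (11,21)]:
  edge (1,22)–(4,2): clear
  edge (4,2)–(11,5): clear
  edge (11,5)–(11,21): clear
  edge (11,21)–(1,22): clear
  midpoint (15,15) outside
  → clear

BLOCKED by obstacle 1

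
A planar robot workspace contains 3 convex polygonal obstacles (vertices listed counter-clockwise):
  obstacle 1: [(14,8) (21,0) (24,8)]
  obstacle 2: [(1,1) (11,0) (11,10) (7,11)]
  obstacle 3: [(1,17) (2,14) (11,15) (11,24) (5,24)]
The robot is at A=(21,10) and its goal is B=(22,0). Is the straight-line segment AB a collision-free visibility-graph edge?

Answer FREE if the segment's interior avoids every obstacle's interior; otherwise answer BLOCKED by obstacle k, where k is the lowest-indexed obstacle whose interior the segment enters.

Obstacle 1 [(14,8) (21,0) (24,8)]:
  edge (14,8)–(21,0): clear
  edge (21,0)–(24,8): crosses AB
  edge (24,8)–(14,8): crosses AB
  → BLOCKED
Obstacle 2 [(1,1) (11,0) (11,10) (7,11)]:
  edge (1,1)–(11,0): clear
  edge (11,0)–(11,10): clear
  edge (11,10)–(7,11): clear
  edge (7,11)–(1,1): clear
  midpoint (43/2,5) outside
  → clear
Obstacle 3 [(1,17) (2,14) (11,15) (11,24) (5,24)]:
  edge (1,17)–(2,14): clear
  edge (2,14)–(11,15): clear
  edge (11,15)–(11,24): clear
  edge (11,24)–(5,24): clear
  edge (5,24)–(1,17): clear
  midpoint (43/2,5) outside
  → clear

BLOCKED by obstacle 1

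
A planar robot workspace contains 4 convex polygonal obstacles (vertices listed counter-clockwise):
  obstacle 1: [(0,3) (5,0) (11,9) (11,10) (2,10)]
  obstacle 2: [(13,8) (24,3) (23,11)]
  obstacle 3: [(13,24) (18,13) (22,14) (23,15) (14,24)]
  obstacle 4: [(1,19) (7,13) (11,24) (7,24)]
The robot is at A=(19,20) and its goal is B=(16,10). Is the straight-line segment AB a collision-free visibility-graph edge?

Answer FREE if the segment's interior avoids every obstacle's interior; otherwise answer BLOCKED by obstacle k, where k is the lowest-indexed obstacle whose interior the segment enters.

Obstacle 1 [(0,3) (5,0) (11,9) (11,10) (2,10)]:
  edge (0,3)–(5,0): clear
  edge (5,0)–(11,9): clear
  edge (11,9)–(11,10): clear
  edge (11,10)–(2,10): clear
  edge (2,10)–(0,3): clear
  midpoint (35/2,15) outside
  → clear
Obstacle 2 [(13,8) (24,3) (23,11)]:
  edge (13,8)–(24,3): clear
  edge (24,3)–(23,11): clear
  edge (23,11)–(13,8): clear
  midpoint (35/2,15) outside
  → clear
Obstacle 3 [(13,24) (18,13) (22,14) (23,15) (14,24)]:
  edge (13,24)–(18,13): crosses AB
  edge (18,13)–(22,14): clear
  edge (22,14)–(23,15): clear
  edge (23,15)–(14,24): crosses AB
  edge (14,24)–(13,24): clear
  → BLOCKED
Obstacle 4 [(1,19) (7,13) (11,24) (7,24)]:
  edge (1,19)–(7,13): clear
  edge (7,13)–(11,24): clear
  edge (11,24)–(7,24): clear
  edge (7,24)–(1,19): clear
  midpoint (35/2,15) outside
  → clear

BLOCKED by obstacle 3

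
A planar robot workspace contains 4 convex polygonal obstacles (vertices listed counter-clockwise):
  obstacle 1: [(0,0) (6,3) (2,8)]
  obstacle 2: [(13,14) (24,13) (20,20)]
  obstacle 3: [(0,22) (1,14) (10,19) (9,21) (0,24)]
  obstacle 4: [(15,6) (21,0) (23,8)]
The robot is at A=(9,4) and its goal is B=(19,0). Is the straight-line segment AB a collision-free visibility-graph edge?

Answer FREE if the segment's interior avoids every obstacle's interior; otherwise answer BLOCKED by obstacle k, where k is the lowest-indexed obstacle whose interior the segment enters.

Obstacle 1 [(0,0) (6,3) (2,8)]:
  edge (0,0)–(6,3): clear
  edge (6,3)–(2,8): clear
  edge (2,8)–(0,0): clear
  midpoint (14,2) outside
  → clear
Obstacle 2 [(13,14) (24,13) (20,20)]:
  edge (13,14)–(24,13): clear
  edge (24,13)–(20,20): clear
  edge (20,20)–(13,14): clear
  midpoint (14,2) outside
  → clear
Obstacle 3 [(0,22) (1,14) (10,19) (9,21) (0,24)]:
  edge (0,22)–(1,14): clear
  edge (1,14)–(10,19): clear
  edge (10,19)–(9,21): clear
  edge (9,21)–(0,24): clear
  edge (0,24)–(0,22): clear
  midpoint (14,2) outside
  → clear
Obstacle 4 [(15,6) (21,0) (23,8)]:
  edge (15,6)–(21,0): clear
  edge (21,0)–(23,8): clear
  edge (23,8)–(15,6): clear
  midpoint (14,2) outside
  → clear

FREE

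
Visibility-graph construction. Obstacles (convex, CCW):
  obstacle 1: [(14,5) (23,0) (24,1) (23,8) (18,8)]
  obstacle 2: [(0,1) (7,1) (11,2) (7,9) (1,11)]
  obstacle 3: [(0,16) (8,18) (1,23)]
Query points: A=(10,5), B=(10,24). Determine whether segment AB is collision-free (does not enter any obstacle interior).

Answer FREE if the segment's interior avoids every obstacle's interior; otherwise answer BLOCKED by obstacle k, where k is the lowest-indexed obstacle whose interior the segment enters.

Obstacle 1 [(14,5) (23,0) (24,1) (23,8) (18,8)]:
  edge (14,5)–(23,0): clear
  edge (23,0)–(24,1): clear
  edge (24,1)–(23,8): clear
  edge (23,8)–(18,8): clear
  edge (18,8)–(14,5): clear
  midpoint (10,29/2) outside
  → clear
Obstacle 2 [(0,1) (7,1) (11,2) (7,9) (1,11)]:
  edge (0,1)–(7,1): clear
  edge (7,1)–(11,2): clear
  edge (11,2)–(7,9): clear
  edge (7,9)–(1,11): clear
  edge (1,11)–(0,1): clear
  midpoint (10,29/2) outside
  → clear
Obstacle 3 [(0,16) (8,18) (1,23)]:
  edge (0,16)–(8,18): clear
  edge (8,18)–(1,23): clear
  edge (1,23)–(0,16): clear
  midpoint (10,29/2) outside
  → clear

FREE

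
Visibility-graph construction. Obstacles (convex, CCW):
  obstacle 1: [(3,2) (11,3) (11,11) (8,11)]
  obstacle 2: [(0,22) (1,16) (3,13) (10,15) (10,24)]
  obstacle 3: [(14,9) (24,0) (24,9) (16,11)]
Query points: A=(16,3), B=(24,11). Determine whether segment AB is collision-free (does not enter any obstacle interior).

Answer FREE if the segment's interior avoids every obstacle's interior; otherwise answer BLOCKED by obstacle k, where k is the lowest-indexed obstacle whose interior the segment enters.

BLOCKED by obstacle 3

Obstacle 1 [(3,2) (11,3) (11,11) (8,11)]:
  edge (3,2)–(11,3): clear
  edge (11,3)–(11,11): clear
  edge (11,11)–(8,11): clear
  edge (8,11)–(3,2): clear
  midpoint (20,7) outside
  → clear
Obstacle 2 [(0,22) (1,16) (3,13) (10,15) (10,24)]:
  edge (0,22)–(1,16): clear
  edge (1,16)–(3,13): clear
  edge (3,13)–(10,15): clear
  edge (10,15)–(10,24): clear
  edge (10,24)–(0,22): clear
  midpoint (20,7) outside
  → clear
Obstacle 3 [(14,9) (24,0) (24,9) (16,11)]:
  edge (14,9)–(24,0): crosses AB
  edge (24,0)–(24,9): clear
  edge (24,9)–(16,11): crosses AB
  edge (16,11)–(14,9): clear
  → BLOCKED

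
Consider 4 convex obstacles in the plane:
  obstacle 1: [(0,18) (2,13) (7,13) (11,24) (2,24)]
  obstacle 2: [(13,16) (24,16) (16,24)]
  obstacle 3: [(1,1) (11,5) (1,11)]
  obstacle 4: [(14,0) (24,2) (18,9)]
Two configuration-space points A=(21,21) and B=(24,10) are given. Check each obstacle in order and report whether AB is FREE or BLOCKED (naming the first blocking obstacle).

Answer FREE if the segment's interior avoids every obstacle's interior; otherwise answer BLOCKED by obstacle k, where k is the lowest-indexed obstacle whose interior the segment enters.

BLOCKED by obstacle 2

Obstacle 1 [(0,18) (2,13) (7,13) (11,24) (2,24)]:
  edge (0,18)–(2,13): clear
  edge (2,13)–(7,13): clear
  edge (7,13)–(11,24): clear
  edge (11,24)–(2,24): clear
  edge (2,24)–(0,18): clear
  midpoint (45/2,31/2) outside
  → clear
Obstacle 2 [(13,16) (24,16) (16,24)]:
  edge (13,16)–(24,16): crosses AB
  edge (24,16)–(16,24): crosses AB
  edge (16,24)–(13,16): clear
  → BLOCKED
Obstacle 3 [(1,1) (11,5) (1,11)]:
  edge (1,1)–(11,5): clear
  edge (11,5)–(1,11): clear
  edge (1,11)–(1,1): clear
  midpoint (45/2,31/2) outside
  → clear
Obstacle 4 [(14,0) (24,2) (18,9)]:
  edge (14,0)–(24,2): clear
  edge (24,2)–(18,9): clear
  edge (18,9)–(14,0): clear
  midpoint (45/2,31/2) outside
  → clear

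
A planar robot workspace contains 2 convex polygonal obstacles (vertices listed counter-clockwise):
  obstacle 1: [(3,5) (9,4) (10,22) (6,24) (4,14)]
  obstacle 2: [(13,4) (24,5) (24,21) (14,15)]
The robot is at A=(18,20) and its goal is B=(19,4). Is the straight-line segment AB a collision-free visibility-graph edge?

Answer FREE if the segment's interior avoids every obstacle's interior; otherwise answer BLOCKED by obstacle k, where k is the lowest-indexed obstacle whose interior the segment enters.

BLOCKED by obstacle 2

Obstacle 1 [(3,5) (9,4) (10,22) (6,24) (4,14)]:
  edge (3,5)–(9,4): clear
  edge (9,4)–(10,22): clear
  edge (10,22)–(6,24): clear
  edge (6,24)–(4,14): clear
  edge (4,14)–(3,5): clear
  midpoint (37/2,12) outside
  → clear
Obstacle 2 [(13,4) (24,5) (24,21) (14,15)]:
  edge (13,4)–(24,5): crosses AB
  edge (24,5)–(24,21): clear
  edge (24,21)–(14,15): crosses AB
  edge (14,15)–(13,4): clear
  → BLOCKED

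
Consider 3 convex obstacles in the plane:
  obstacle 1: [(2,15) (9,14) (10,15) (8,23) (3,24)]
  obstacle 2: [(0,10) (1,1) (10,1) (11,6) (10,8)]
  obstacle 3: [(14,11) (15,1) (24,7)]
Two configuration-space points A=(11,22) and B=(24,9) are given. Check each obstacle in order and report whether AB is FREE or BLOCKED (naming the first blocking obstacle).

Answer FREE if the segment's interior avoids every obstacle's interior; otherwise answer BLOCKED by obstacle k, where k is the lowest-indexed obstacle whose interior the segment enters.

Obstacle 1 [(2,15) (9,14) (10,15) (8,23) (3,24)]:
  edge (2,15)–(9,14): clear
  edge (9,14)–(10,15): clear
  edge (10,15)–(8,23): clear
  edge (8,23)–(3,24): clear
  edge (3,24)–(2,15): clear
  midpoint (35/2,31/2) outside
  → clear
Obstacle 2 [(0,10) (1,1) (10,1) (11,6) (10,8)]:
  edge (0,10)–(1,1): clear
  edge (1,1)–(10,1): clear
  edge (10,1)–(11,6): clear
  edge (11,6)–(10,8): clear
  edge (10,8)–(0,10): clear
  midpoint (35/2,31/2) outside
  → clear
Obstacle 3 [(14,11) (15,1) (24,7)]:
  edge (14,11)–(15,1): clear
  edge (15,1)–(24,7): clear
  edge (24,7)–(14,11): clear
  midpoint (35/2,31/2) outside
  → clear

FREE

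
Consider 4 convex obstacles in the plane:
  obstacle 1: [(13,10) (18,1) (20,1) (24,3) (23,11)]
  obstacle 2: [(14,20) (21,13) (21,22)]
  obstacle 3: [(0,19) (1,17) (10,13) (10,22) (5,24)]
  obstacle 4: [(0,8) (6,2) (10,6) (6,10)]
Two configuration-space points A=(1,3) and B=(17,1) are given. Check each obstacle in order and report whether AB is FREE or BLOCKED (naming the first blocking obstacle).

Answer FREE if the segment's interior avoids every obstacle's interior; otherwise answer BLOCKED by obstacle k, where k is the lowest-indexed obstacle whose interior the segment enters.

BLOCKED by obstacle 4

Obstacle 1 [(13,10) (18,1) (20,1) (24,3) (23,11)]:
  edge (13,10)–(18,1): clear
  edge (18,1)–(20,1): clear
  edge (20,1)–(24,3): clear
  edge (24,3)–(23,11): clear
  edge (23,11)–(13,10): clear
  midpoint (9,2) outside
  → clear
Obstacle 2 [(14,20) (21,13) (21,22)]:
  edge (14,20)–(21,13): clear
  edge (21,13)–(21,22): clear
  edge (21,22)–(14,20): clear
  midpoint (9,2) outside
  → clear
Obstacle 3 [(0,19) (1,17) (10,13) (10,22) (5,24)]:
  edge (0,19)–(1,17): clear
  edge (1,17)–(10,13): clear
  edge (10,13)–(10,22): clear
  edge (10,22)–(5,24): clear
  edge (5,24)–(0,19): clear
  midpoint (9,2) outside
  → clear
Obstacle 4 [(0,8) (6,2) (10,6) (6,10)]:
  edge (0,8)–(6,2): crosses AB
  edge (6,2)–(10,6): crosses AB
  edge (10,6)–(6,10): clear
  edge (6,10)–(0,8): clear
  → BLOCKED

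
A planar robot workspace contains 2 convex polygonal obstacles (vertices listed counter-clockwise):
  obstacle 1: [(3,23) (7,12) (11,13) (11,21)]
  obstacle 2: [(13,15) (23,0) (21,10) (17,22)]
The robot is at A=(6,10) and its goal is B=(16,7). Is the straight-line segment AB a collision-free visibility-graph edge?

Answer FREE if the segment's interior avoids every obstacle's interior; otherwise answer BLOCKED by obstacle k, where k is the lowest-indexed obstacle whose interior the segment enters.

Obstacle 1 [(3,23) (7,12) (11,13) (11,21)]:
  edge (3,23)–(7,12): clear
  edge (7,12)–(11,13): clear
  edge (11,13)–(11,21): clear
  edge (11,21)–(3,23): clear
  midpoint (11,17/2) outside
  → clear
Obstacle 2 [(13,15) (23,0) (21,10) (17,22)]:
  edge (13,15)–(23,0): clear
  edge (23,0)–(21,10): clear
  edge (21,10)–(17,22): clear
  edge (17,22)–(13,15): clear
  midpoint (11,17/2) outside
  → clear

FREE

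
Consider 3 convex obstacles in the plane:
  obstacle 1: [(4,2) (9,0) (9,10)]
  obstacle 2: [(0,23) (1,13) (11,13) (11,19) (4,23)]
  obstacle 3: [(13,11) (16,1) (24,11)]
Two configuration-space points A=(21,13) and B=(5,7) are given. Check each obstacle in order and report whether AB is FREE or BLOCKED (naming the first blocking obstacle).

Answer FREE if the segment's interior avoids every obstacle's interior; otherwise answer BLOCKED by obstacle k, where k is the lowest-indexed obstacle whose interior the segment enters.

BLOCKED by obstacle 1

Obstacle 1 [(4,2) (9,0) (9,10)]:
  edge (4,2)–(9,0): clear
  edge (9,0)–(9,10): crosses AB
  edge (9,10)–(4,2): crosses AB
  → BLOCKED
Obstacle 2 [(0,23) (1,13) (11,13) (11,19) (4,23)]:
  edge (0,23)–(1,13): clear
  edge (1,13)–(11,13): clear
  edge (11,13)–(11,19): clear
  edge (11,19)–(4,23): clear
  edge (4,23)–(0,23): clear
  midpoint (13,10) outside
  → clear
Obstacle 3 [(13,11) (16,1) (24,11)]:
  edge (13,11)–(16,1): crosses AB
  edge (16,1)–(24,11): clear
  edge (24,11)–(13,11): crosses AB
  → BLOCKED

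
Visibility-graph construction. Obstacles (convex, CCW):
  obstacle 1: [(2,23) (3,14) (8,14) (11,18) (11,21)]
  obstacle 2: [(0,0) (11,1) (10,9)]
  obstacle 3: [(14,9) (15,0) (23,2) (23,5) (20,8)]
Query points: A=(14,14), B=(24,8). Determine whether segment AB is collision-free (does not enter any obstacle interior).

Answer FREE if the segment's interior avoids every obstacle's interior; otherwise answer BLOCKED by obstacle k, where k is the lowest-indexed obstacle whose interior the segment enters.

Obstacle 1 [(2,23) (3,14) (8,14) (11,18) (11,21)]:
  edge (2,23)–(3,14): clear
  edge (3,14)–(8,14): clear
  edge (8,14)–(11,18): clear
  edge (11,18)–(11,21): clear
  edge (11,21)–(2,23): clear
  midpoint (19,11) outside
  → clear
Obstacle 2 [(0,0) (11,1) (10,9)]:
  edge (0,0)–(11,1): clear
  edge (11,1)–(10,9): clear
  edge (10,9)–(0,0): clear
  midpoint (19,11) outside
  → clear
Obstacle 3 [(14,9) (15,0) (23,2) (23,5) (20,8)]:
  edge (14,9)–(15,0): clear
  edge (15,0)–(23,2): clear
  edge (23,2)–(23,5): clear
  edge (23,5)–(20,8): clear
  edge (20,8)–(14,9): clear
  midpoint (19,11) outside
  → clear

FREE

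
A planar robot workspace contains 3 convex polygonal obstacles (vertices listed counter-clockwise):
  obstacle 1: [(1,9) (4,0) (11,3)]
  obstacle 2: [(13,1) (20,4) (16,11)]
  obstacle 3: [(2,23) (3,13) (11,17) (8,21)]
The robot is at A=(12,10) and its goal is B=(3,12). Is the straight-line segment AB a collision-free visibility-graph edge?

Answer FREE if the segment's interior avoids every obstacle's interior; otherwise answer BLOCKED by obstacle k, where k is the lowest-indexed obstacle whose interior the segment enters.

Obstacle 1 [(1,9) (4,0) (11,3)]:
  edge (1,9)–(4,0): clear
  edge (4,0)–(11,3): clear
  edge (11,3)–(1,9): clear
  midpoint (15/2,11) outside
  → clear
Obstacle 2 [(13,1) (20,4) (16,11)]:
  edge (13,1)–(20,4): clear
  edge (20,4)–(16,11): clear
  edge (16,11)–(13,1): clear
  midpoint (15/2,11) outside
  → clear
Obstacle 3 [(2,23) (3,13) (11,17) (8,21)]:
  edge (2,23)–(3,13): clear
  edge (3,13)–(11,17): clear
  edge (11,17)–(8,21): clear
  edge (8,21)–(2,23): clear
  midpoint (15/2,11) outside
  → clear

FREE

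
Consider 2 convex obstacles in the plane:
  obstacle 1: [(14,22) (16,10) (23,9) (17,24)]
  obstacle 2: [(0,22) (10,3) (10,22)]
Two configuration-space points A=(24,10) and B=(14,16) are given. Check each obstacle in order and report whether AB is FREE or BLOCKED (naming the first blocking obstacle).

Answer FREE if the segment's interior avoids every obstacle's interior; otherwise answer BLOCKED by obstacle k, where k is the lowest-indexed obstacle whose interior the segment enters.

BLOCKED by obstacle 1

Obstacle 1 [(14,22) (16,10) (23,9) (17,24)]:
  edge (14,22)–(16,10): crosses AB
  edge (16,10)–(23,9): clear
  edge (23,9)–(17,24): crosses AB
  edge (17,24)–(14,22): clear
  → BLOCKED
Obstacle 2 [(0,22) (10,3) (10,22)]:
  edge (0,22)–(10,3): clear
  edge (10,3)–(10,22): clear
  edge (10,22)–(0,22): clear
  midpoint (19,13) outside
  → clear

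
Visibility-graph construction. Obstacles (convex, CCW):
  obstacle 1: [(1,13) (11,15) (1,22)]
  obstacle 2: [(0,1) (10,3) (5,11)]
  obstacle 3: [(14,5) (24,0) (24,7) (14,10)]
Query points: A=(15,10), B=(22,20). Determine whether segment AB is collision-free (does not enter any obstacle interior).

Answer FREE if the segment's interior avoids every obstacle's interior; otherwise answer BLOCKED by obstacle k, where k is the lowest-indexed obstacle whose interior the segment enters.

FREE

Obstacle 1 [(1,13) (11,15) (1,22)]:
  edge (1,13)–(11,15): clear
  edge (11,15)–(1,22): clear
  edge (1,22)–(1,13): clear
  midpoint (37/2,15) outside
  → clear
Obstacle 2 [(0,1) (10,3) (5,11)]:
  edge (0,1)–(10,3): clear
  edge (10,3)–(5,11): clear
  edge (5,11)–(0,1): clear
  midpoint (37/2,15) outside
  → clear
Obstacle 3 [(14,5) (24,0) (24,7) (14,10)]:
  edge (14,5)–(24,0): clear
  edge (24,0)–(24,7): clear
  edge (24,7)–(14,10): clear
  edge (14,10)–(14,5): clear
  midpoint (37/2,15) outside
  → clear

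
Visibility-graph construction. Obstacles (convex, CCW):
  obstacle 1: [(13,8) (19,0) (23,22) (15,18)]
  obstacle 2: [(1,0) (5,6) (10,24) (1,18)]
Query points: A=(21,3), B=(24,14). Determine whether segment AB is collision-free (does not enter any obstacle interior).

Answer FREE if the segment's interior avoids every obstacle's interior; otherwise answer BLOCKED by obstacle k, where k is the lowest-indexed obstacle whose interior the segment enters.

Obstacle 1 [(13,8) (19,0) (23,22) (15,18)]:
  edge (13,8)–(19,0): clear
  edge (19,0)–(23,22): clear
  edge (23,22)–(15,18): clear
  edge (15,18)–(13,8): clear
  midpoint (45/2,17/2) outside
  → clear
Obstacle 2 [(1,0) (5,6) (10,24) (1,18)]:
  edge (1,0)–(5,6): clear
  edge (5,6)–(10,24): clear
  edge (10,24)–(1,18): clear
  edge (1,18)–(1,0): clear
  midpoint (45/2,17/2) outside
  → clear

FREE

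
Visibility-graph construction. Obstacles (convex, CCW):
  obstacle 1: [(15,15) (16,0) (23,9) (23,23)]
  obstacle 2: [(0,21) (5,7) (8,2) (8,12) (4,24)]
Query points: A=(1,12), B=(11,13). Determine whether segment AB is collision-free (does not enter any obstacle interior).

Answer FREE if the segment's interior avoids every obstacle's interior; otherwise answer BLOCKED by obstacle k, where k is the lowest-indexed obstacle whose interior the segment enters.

BLOCKED by obstacle 2

Obstacle 1 [(15,15) (16,0) (23,9) (23,23)]:
  edge (15,15)–(16,0): clear
  edge (16,0)–(23,9): clear
  edge (23,9)–(23,23): clear
  edge (23,23)–(15,15): clear
  midpoint (6,25/2) outside
  → clear
Obstacle 2 [(0,21) (5,7) (8,2) (8,12) (4,24)]:
  edge (0,21)–(5,7): crosses AB
  edge (5,7)–(8,2): clear
  edge (8,2)–(8,12): clear
  edge (8,12)–(4,24): crosses AB
  edge (4,24)–(0,21): clear
  → BLOCKED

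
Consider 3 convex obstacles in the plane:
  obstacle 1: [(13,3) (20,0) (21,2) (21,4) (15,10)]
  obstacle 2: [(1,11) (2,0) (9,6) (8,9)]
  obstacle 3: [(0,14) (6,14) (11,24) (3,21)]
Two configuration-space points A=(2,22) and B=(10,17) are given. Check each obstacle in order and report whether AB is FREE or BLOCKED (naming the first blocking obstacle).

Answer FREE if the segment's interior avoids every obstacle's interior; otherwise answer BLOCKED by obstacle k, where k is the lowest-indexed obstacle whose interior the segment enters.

BLOCKED by obstacle 3

Obstacle 1 [(13,3) (20,0) (21,2) (21,4) (15,10)]:
  edge (13,3)–(20,0): clear
  edge (20,0)–(21,2): clear
  edge (21,2)–(21,4): clear
  edge (21,4)–(15,10): clear
  edge (15,10)–(13,3): clear
  midpoint (6,39/2) outside
  → clear
Obstacle 2 [(1,11) (2,0) (9,6) (8,9)]:
  edge (1,11)–(2,0): clear
  edge (2,0)–(9,6): clear
  edge (9,6)–(8,9): clear
  edge (8,9)–(1,11): clear
  midpoint (6,39/2) outside
  → clear
Obstacle 3 [(0,14) (6,14) (11,24) (3,21)]:
  edge (0,14)–(6,14): clear
  edge (6,14)–(11,24): crosses AB
  edge (11,24)–(3,21): crosses AB
  edge (3,21)–(0,14): clear
  → BLOCKED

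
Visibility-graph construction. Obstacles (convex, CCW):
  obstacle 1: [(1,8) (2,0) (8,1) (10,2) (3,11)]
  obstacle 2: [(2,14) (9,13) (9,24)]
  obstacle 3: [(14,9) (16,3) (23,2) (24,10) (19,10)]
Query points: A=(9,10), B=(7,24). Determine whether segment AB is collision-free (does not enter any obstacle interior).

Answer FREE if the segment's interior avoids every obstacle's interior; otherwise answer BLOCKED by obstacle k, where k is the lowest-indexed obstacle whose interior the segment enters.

Obstacle 1 [(1,8) (2,0) (8,1) (10,2) (3,11)]:
  edge (1,8)–(2,0): clear
  edge (2,0)–(8,1): clear
  edge (8,1)–(10,2): clear
  edge (10,2)–(3,11): clear
  edge (3,11)–(1,8): clear
  midpoint (8,17) outside
  → clear
Obstacle 2 [(2,14) (9,13) (9,24)]:
  edge (2,14)–(9,13): crosses AB
  edge (9,13)–(9,24): clear
  edge (9,24)–(2,14): crosses AB
  → BLOCKED
Obstacle 3 [(14,9) (16,3) (23,2) (24,10) (19,10)]:
  edge (14,9)–(16,3): clear
  edge (16,3)–(23,2): clear
  edge (23,2)–(24,10): clear
  edge (24,10)–(19,10): clear
  edge (19,10)–(14,9): clear
  midpoint (8,17) outside
  → clear

BLOCKED by obstacle 2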